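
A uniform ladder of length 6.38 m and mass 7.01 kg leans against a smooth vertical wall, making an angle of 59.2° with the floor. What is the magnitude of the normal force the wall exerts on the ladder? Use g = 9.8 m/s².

N_wall ≈ 20.5 N

Take moments about the foot of the ladder.
Ladder weight 7.01×9.8 = 68.7 N acts at 3.19 m along the ladder; its horizontal arm is 3.19·cos59.2° = 1.633 m → τ = 112.2 N·m clockwise.
Wall normal N acts horizontally at the top; its moment arm is the height L sinθ = 6.38·sin59.2° = 5.48 m, counterclockwise.
Setting net torque to zero: N × 5.48 = 112.2 → N = 20.5 N.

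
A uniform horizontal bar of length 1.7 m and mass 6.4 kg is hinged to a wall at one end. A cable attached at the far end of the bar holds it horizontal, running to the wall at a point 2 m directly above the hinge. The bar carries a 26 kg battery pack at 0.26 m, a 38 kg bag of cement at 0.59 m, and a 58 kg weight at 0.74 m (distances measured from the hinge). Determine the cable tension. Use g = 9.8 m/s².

T ≈ 587 N

Taking torques about the hinge:
Beam weight: 6.4 × 9.8 = 62.72 N down at 0.85 m → arm 0.85 m, τ = 62.72 × 0.85 = 53.31 N·m clockwise.
Battery pack: 26 × 9.8 = 254.8 N down at 0.26 m → arm 0.26 m, τ = 254.8 × 0.26 = 66.25 N·m clockwise.
Bag of cement: 38 × 9.8 = 372.4 N down at 0.59 m → arm 0.59 m, τ = 372.4 × 0.59 = 219.7 N·m clockwise.
Weight: 58 × 9.8 = 568.4 N down at 0.74 m → arm 0.74 m, τ = 568.4 × 0.74 = 420.6 N·m clockwise.
Total clockwise load moment = 759.9 N·m.
The cable tension T acts at 1.7 m; only its component perpendicular to the bar, T sinθ, produces torque. sinθ = h/√(h²+d²) = 2/√(2²+1.7²) = 0.7619.
Setting net torque to zero: T × 1.7 × 0.7619 = 759.9 → T = 759.9 / 1.295 = 587 N.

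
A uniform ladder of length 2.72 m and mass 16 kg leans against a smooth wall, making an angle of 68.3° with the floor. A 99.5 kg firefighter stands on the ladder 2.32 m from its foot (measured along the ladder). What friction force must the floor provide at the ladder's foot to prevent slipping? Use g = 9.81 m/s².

Sum moments about the foot of the ladder (the floor normal and friction both act there and drop out).
Ladder weight 16×9.81 = 157 N acts at 1.36 m along the ladder; its horizontal arm is 1.36·cos68.3° = 0.5029 m → τ = 78.96 N·m clockwise.
Firefighter: 99.5×9.81 = 976.1 N at 2.32 m → arm 0.8578 m → τ = 837.3 N·m clockwise.
Wall normal N acts horizontally at the top; its moment arm is the height L sinθ = 2.72·sin68.3° = 2.527 m, counterclockwise.
Balancing moments: N × 2.527 = 916.3, giving N = 363 N.
ΣFx = 0: friction at the foot balances the wall's push, so f = N_wall = 363 N.

f ≈ 363 N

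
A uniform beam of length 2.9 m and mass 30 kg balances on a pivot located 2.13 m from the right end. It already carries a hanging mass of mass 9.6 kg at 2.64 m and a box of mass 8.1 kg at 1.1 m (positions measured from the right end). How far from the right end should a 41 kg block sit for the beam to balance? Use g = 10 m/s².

Take moments about the pivot (at 2.13 m from the right end).
Beam weight: 30 × 10 = 300 N down at 1.45 m → arm 0.68 m, τ = 300 × 0.68 = 204 N·m clockwise.
Hanging mass: 9.6 × 10 = 96 N down at 2.64 m → arm 0.51 m, τ = 96 × 0.51 = 48.96 N·m counterclockwise.
Box: 8.1 × 10 = 81 N down at 1.1 m → arm 1.03 m, τ = 81 × 1.03 = 83.43 N·m clockwise.
Net moment of existing loads = 238.5 N·m clockwise.
The block weighs 41 × 10 = 410 N and must supply an equal counterclockwise moment, so its lever arm about the pivot is 238.5 / 410 = 0.582 m.
That puts it at 2.13 + 0.582 = 2.71 m from the right end.

x ≈ 2.71 m from the right end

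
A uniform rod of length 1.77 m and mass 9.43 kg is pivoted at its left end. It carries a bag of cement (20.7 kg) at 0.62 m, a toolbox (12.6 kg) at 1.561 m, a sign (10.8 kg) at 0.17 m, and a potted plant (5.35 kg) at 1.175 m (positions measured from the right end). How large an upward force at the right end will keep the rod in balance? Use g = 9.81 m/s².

About the left end:
Beam weight: 9.43 × 9.81 = 92.51 N down at 0.885 m → arm 0.885 m, τ = 92.51 × 0.885 = 81.87 N·m clockwise.
Bag of cement: 20.7 × 9.81 = 203.1 N down at 0.62 m → arm 1.15 m, τ = 203.1 × 1.15 = 233.6 N·m clockwise.
Toolbox: 12.6 × 9.81 = 123.6 N down at 1.561 m → arm 0.209 m, τ = 123.6 × 0.209 = 25.83 N·m clockwise.
Sign: 10.8 × 9.81 = 105.9 N down at 0.17 m → arm 1.6 m, τ = 105.9 × 1.6 = 169.4 N·m clockwise.
Potted plant: 5.35 × 9.81 = 52.48 N down at 1.175 m → arm 0.595 m, τ = 52.48 × 0.595 = 31.23 N·m clockwise.
Net moment of the loads = 541.9 N·m clockwise.
The upward force F acts at the right end, arm 1.77 m, giving F × 1.77 counterclockwise.
Στ = 0 ⇒ F × 1.77 = 541.9 ⇒ F = 541.9 / 1.77 = 306 N.

F ≈ 306 N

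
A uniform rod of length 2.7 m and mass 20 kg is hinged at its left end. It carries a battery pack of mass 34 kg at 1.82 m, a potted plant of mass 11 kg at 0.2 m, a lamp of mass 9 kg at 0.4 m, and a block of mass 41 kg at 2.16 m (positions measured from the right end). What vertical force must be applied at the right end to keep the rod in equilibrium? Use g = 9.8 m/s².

F ≈ 462 N

Choose the left end as the axis so the unknown pivot reaction has zero arm there.
Beam weight: 20 × 9.8 = 196 N down at 1.35 m → arm 1.35 m, τ = 196 × 1.35 = 264.6 N·m clockwise.
Battery pack: 34 × 9.8 = 333.2 N down at 1.82 m → arm 0.88 m, τ = 333.2 × 0.88 = 293.2 N·m clockwise.
Potted plant: 11 × 9.8 = 107.8 N down at 0.2 m → arm 2.5 m, τ = 107.8 × 2.5 = 269.5 N·m clockwise.
Lamp: 9 × 9.8 = 88.2 N down at 0.4 m → arm 2.3 m, τ = 88.2 × 2.3 = 202.9 N·m clockwise.
Block: 41 × 9.8 = 401.8 N down at 2.16 m → arm 0.54 m, τ = 401.8 × 0.54 = 217 N·m clockwise.
Net moment of the loads = 1247 N·m clockwise.
The upward force F acts at the right end, arm 2.7 m, giving F × 2.7 counterclockwise.
For rotational equilibrium, F × 2.7 = 1247, so F = 1247 / 2.7 = 462 N.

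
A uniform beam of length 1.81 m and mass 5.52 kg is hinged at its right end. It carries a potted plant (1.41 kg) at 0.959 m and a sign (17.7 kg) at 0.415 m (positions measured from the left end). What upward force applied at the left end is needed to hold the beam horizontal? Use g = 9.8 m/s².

F ≈ 167 N

Sum moments about the right end (the unknown pivot reaction has zero arm there).
Beam weight: 5.52 × 9.8 = 54.1 N down at 0.905 m → arm 0.905 m, τ = 54.1 × 0.905 = 48.96 N·m counterclockwise.
Potted plant: 1.41 × 9.8 = 13.82 N down at 0.959 m → arm 0.851 m, τ = 13.82 × 0.851 = 11.76 N·m counterclockwise.
Sign: 17.7 × 9.8 = 173.5 N down at 0.415 m → arm 1.395 m, τ = 173.5 × 1.395 = 242 N·m counterclockwise.
Net moment of the loads = 302.7 N·m counterclockwise.
The upward force F acts at the left end, arm 1.81 m, giving F × 1.81 clockwise.
For rotational equilibrium, F × 1.81 = 302.7, so F = 302.7 / 1.81 = 167 N.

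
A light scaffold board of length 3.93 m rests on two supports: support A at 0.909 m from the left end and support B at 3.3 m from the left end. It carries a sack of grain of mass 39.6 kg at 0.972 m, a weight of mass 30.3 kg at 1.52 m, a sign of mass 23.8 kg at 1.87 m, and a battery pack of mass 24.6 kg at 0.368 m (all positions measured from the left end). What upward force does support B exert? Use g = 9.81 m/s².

R_B ≈ 125 N

About support A:
Sack of grain: 39.6 × 9.81 = 388.5 N down at 0.972 m → arm 0.063 m, τ = 388.5 × 0.063 = 24.48 N·m clockwise.
Weight: 30.3 × 9.81 = 297.2 N down at 1.52 m → arm 0.611 m, τ = 297.2 × 0.611 = 181.6 N·m clockwise.
Sign: 23.8 × 9.81 = 233.5 N down at 1.87 m → arm 0.961 m, τ = 233.5 × 0.961 = 224.4 N·m clockwise.
Battery pack: 24.6 × 9.81 = 241.3 N down at 0.368 m → arm 0.541 m, τ = 241.3 × 0.541 = 130.5 N·m counterclockwise.
Net load moment about support A = 300 N·m clockwise.
Reaction R at support B is upward at 3.3 m, arm 2.391 m → moment R × 2.391 counterclockwise.
Setting net torque to zero: R × 2.391 = 300 → R = 125 N.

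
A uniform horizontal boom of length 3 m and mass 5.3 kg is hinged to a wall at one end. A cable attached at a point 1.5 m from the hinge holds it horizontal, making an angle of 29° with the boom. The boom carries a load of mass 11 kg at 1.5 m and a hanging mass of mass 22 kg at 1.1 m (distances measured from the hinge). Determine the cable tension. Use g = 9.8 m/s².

Take moments about the hinge.
Beam weight: 5.3 × 9.8 = 51.94 N down at 1.5 m → arm 1.5 m, τ = 51.94 × 1.5 = 77.91 N·m clockwise.
Load: 11 × 9.8 = 107.8 N down at 1.5 m → arm 1.5 m, τ = 107.8 × 1.5 = 161.7 N·m clockwise.
Hanging mass: 22 × 9.8 = 215.6 N down at 1.1 m → arm 1.1 m, τ = 215.6 × 1.1 = 237.2 N·m clockwise.
Total clockwise load moment = 476.8 N·m.
The cable tension T acts at 1.5 m; only its component perpendicular to the boom, T sinθ, produces torque. sin 29° = 0.4848.
Στ = 0 ⇒ T × 1.5 × 0.4848 = 476.8 ⇒ T = 476.8 / 0.7272 = 656 N.

T ≈ 656 N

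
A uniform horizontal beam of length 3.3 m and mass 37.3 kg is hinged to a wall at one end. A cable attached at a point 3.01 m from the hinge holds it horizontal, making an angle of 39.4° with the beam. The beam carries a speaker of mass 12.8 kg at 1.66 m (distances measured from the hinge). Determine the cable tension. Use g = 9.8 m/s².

T ≈ 425 N

Take moments about the hinge.
Beam weight: 37.3 × 9.8 = 365.5 N down at 1.65 m → arm 1.65 m, τ = 365.5 × 1.65 = 603.1 N·m clockwise.
Speaker: 12.8 × 9.8 = 125.4 N down at 1.66 m → arm 1.66 m, τ = 125.4 × 1.66 = 208.2 N·m clockwise.
Total clockwise load moment = 811.3 N·m.
The cable tension T acts at 3.01 m; only its component perpendicular to the beam, T sinθ, produces torque. sin 39.4° = 0.6347.
Balancing moments: T × 3.01 × 0.6347 = 811.3, giving T = 811.3 / 1.91 = 425 N.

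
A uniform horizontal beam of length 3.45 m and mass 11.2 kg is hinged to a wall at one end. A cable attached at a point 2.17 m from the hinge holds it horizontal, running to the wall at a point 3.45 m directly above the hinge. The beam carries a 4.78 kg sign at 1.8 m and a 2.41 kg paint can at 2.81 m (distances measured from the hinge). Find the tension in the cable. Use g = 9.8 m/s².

Choose the hinge as the axis so the unknown hinge reaction has zero arm there.
Beam weight: 11.2 × 9.8 = 109.8 N down at 1.725 m → arm 1.725 m, τ = 109.8 × 1.725 = 189.4 N·m clockwise.
Sign: 4.78 × 9.8 = 46.84 N down at 1.8 m → arm 1.8 m, τ = 46.84 × 1.8 = 84.31 N·m clockwise.
Paint can: 2.41 × 9.8 = 23.62 N down at 2.81 m → arm 2.81 m, τ = 23.62 × 2.81 = 66.37 N·m clockwise.
Total clockwise load moment = 340.1 N·m.
The cable tension T acts at 2.17 m; only its component perpendicular to the beam, T sinθ, produces torque. sinθ = h/√(h²+d²) = 3.45/√(3.45²+2.17²) = 0.8465.
Στ = 0 ⇒ T × 2.17 × 0.8465 = 340.1 ⇒ T = 340.1 / 1.837 = 185 N.

T ≈ 185 N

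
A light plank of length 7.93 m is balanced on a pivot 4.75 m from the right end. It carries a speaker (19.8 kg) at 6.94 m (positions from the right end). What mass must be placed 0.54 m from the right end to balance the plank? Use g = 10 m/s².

m ≈ 10.3 kg

About the pivot (at 4.75 m from the right end):
Speaker: 19.8 × 10 = 198 N down at 6.94 m → arm 2.19 m, τ = 198 × 2.19 = 433.6 N·m counterclockwise.
Net moment of known loads = 433.6 N·m counterclockwise.
An unknown mass m at 0.54 m has arm 4.21 m; its moment is m·g·4.21 clockwise.
Στ = 0 ⇒ m × 10 × 4.21 = 433.6 ⇒ m = 433.6 / (10 × 4.21) = 10.3 kg.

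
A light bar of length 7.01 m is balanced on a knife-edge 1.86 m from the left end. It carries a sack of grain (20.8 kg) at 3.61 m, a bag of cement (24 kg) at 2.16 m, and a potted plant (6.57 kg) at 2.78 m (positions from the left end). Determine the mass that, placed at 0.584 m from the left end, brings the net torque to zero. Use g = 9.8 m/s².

Taking torques about the knife-edge (at 1.86 m from the left end):
Sack of grain: 20.8 × 9.8 = 203.8 N down at 3.61 m → arm 1.75 m, τ = 203.8 × 1.75 = 356.7 N·m clockwise.
Bag of cement: 24 × 9.8 = 235.2 N down at 2.16 m → arm 0.3 m, τ = 235.2 × 0.3 = 70.56 N·m clockwise.
Potted plant: 6.57 × 9.8 = 64.39 N down at 2.78 m → arm 0.92 m, τ = 64.39 × 0.92 = 59.24 N·m clockwise.
Net moment of known loads = 486.5 N·m clockwise.
An unknown mass m at 0.584 m has arm 1.276 m; its moment is m·g·1.276 counterclockwise.
For rotational equilibrium, m × 9.8 × 1.276 = 486.5, so m = 486.5 / (9.8 × 1.276) = 38.9 kg.

m ≈ 38.9 kg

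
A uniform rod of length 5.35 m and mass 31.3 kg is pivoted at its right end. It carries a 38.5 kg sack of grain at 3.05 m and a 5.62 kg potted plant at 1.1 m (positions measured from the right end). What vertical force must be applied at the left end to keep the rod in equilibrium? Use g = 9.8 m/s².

F ≈ 380 N

Taking torques about the right end:
Beam weight: 31.3 × 9.8 = 306.7 N down at 2.675 m → arm 2.675 m, τ = 306.7 × 2.675 = 820.4 N·m counterclockwise.
Sack of grain: 38.5 × 9.8 = 377.3 N down at 3.05 m → arm 3.05 m, τ = 377.3 × 3.05 = 1151 N·m counterclockwise.
Potted plant: 5.62 × 9.8 = 55.08 N down at 1.1 m → arm 1.1 m, τ = 55.08 × 1.1 = 60.59 N·m counterclockwise.
Net moment of the loads = 2032 N·m counterclockwise.
The upward force F acts at the left end, arm 5.35 m, giving F × 5.35 clockwise.
Στ = 0 ⇒ F × 5.35 = 2032 ⇒ F = 2032 / 5.35 = 380 N.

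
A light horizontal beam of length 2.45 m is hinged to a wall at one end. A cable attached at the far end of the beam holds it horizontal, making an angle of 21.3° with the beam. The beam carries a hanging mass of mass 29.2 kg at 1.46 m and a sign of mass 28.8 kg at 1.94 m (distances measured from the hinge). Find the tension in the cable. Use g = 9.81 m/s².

Taking torques about the hinge:
Hanging mass: 29.2 × 9.81 = 286.5 N down at 1.46 m → arm 1.46 m, τ = 286.5 × 1.46 = 418.3 N·m clockwise.
Sign: 28.8 × 9.81 = 282.5 N down at 1.94 m → arm 1.94 m, τ = 282.5 × 1.94 = 548 N·m clockwise.
Total clockwise load moment = 966.3 N·m.
The cable tension T acts at 2.45 m; only its component perpendicular to the beam, T sinθ, produces torque. sin 21.3° = 0.3633.
Setting net torque to zero: T × 2.45 × 0.3633 = 966.3 → T = 966.3 / 0.8901 = 1090 N.

T ≈ 1090 N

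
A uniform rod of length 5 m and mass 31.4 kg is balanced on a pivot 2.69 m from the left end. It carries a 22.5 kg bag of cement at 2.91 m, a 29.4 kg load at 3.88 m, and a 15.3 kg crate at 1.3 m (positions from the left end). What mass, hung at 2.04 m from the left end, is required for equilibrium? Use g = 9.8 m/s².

m ≈ 19.5 kg

Choose the pivot (at 2.69 m from the left end) as the axis so the support reaction has zero arm there.
Beam weight: 31.4 × 9.8 = 307.7 N down at 2.5 m → arm 0.19 m, τ = 307.7 × 0.19 = 58.46 N·m counterclockwise.
Bag of cement: 22.5 × 9.8 = 220.5 N down at 2.91 m → arm 0.22 m, τ = 220.5 × 0.22 = 48.51 N·m clockwise.
Load: 29.4 × 9.8 = 288.1 N down at 3.88 m → arm 1.19 m, τ = 288.1 × 1.19 = 342.8 N·m clockwise.
Crate: 15.3 × 9.8 = 149.9 N down at 1.3 m → arm 1.39 m, τ = 149.9 × 1.39 = 208.4 N·m counterclockwise.
Net moment of known loads = 124.5 N·m clockwise.
An unknown mass m at 2.04 m has arm 0.65 m; its moment is m·g·0.65 counterclockwise.
Στ = 0 ⇒ m × 9.8 × 0.65 = 124.5 ⇒ m = 124.5 / (9.8 × 0.65) = 19.5 kg.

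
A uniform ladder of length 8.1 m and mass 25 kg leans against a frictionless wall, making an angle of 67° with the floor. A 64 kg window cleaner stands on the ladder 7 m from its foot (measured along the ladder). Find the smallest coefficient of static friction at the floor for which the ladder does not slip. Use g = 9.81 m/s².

Taking torques about the foot of the ladder:
Ladder weight 25×9.81 = 245.2 N acts at 4.05 m along the ladder; its horizontal arm is 4.05·cos67° = 1.582 m → τ = 387.9 N·m clockwise.
Window cleaner: 64×9.81 = 627.8 N at 7 m → arm 2.735 m → τ = 1717 N·m clockwise.
Wall normal N acts horizontally at the top; its moment arm is the height L sinθ = 8.1·sin67° = 7.456 m, counterclockwise.
Balancing moments: N × 7.456 = 2105, giving N = 282.3 N.
ΣFx = 0 ⇒ f = N_wall = 282.3 N. ΣFy = 0 ⇒ N_floor = 873 N.
μ_min = f / N_floor = 282.3 / 873 = 0.323.

μ_min ≈ 0.323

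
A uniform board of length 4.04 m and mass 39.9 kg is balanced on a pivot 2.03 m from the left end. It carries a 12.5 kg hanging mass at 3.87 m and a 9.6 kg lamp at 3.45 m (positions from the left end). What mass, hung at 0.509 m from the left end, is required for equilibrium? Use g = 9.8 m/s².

m ≈ 23.8 kg

Taking torques about the pivot (at 2.03 m from the left end):
Beam weight: 39.9 × 9.8 = 391 N down at 2.02 m → arm 0.01 m, τ = 391 × 0.01 = 3.91 N·m counterclockwise.
Hanging mass: 12.5 × 9.8 = 122.5 N down at 3.87 m → arm 1.84 m, τ = 122.5 × 1.84 = 225.4 N·m clockwise.
Lamp: 9.6 × 9.8 = 94.08 N down at 3.45 m → arm 1.42 m, τ = 94.08 × 1.42 = 133.6 N·m clockwise.
Net moment of known loads = 355.1 N·m clockwise.
An unknown mass m at 0.509 m has arm 1.521 m; its moment is m·g·1.521 counterclockwise.
Στ = 0 ⇒ m × 9.8 × 1.521 = 355.1 ⇒ m = 355.1 / (9.8 × 1.521) = 23.8 kg.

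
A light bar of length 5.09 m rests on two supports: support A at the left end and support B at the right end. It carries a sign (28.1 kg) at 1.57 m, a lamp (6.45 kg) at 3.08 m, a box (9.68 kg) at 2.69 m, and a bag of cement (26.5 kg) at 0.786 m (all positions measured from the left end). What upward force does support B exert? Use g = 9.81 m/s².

R_B ≈ 214 N

About support A:
Sign: 28.1 × 9.81 = 275.7 N down at 1.57 m → arm 1.57 m, τ = 275.7 × 1.57 = 432.8 N·m clockwise.
Lamp: 6.45 × 9.81 = 63.27 N down at 3.08 m → arm 3.08 m, τ = 63.27 × 3.08 = 194.9 N·m clockwise.
Box: 9.68 × 9.81 = 94.96 N down at 2.69 m → arm 2.69 m, τ = 94.96 × 2.69 = 255.4 N·m clockwise.
Bag of cement: 26.5 × 9.81 = 260 N down at 0.786 m → arm 0.786 m, τ = 260 × 0.786 = 204.4 N·m clockwise.
Net load moment about support A = 1088 N·m clockwise.
Reaction R at support B is upward at 5.09 m, arm 5.09 m → moment R × 5.09 counterclockwise.
Setting net torque to zero: R × 5.09 = 1088 → R = 214 N.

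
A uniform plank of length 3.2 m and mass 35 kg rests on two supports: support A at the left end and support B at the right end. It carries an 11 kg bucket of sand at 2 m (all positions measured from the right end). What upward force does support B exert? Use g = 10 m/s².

Choose support A as the axis so its reaction then has zero moment arm.
Beam weight: 35 × 10 = 350 N down at 1.6 m → arm 1.6 m, τ = 350 × 1.6 = 560 N·m clockwise.
Bucket of sand: 11 × 10 = 110 N down at 2 m → arm 1.2 m, τ = 110 × 1.2 = 132 N·m clockwise.
Net load moment about support A = 692 N·m clockwise.
Reaction R at support B is upward at 0 m, arm 3.2 m → moment R × 3.2 counterclockwise.
For rotational equilibrium, R × 3.2 = 692, so R = 216 N.

R_B ≈ 216 N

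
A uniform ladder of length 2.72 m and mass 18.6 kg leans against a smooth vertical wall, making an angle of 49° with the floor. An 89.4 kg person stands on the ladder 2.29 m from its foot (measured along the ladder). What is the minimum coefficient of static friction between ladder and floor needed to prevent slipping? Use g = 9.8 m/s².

Choose the foot of the ladder as the axis so the floor normal and friction both act there and drop out.
Ladder weight 18.6×9.8 = 182.3 N acts at 1.36 m along the ladder; its horizontal arm is 1.36·cos49° = 0.8922 m → τ = 162.6 N·m clockwise.
Person: 89.4×9.8 = 876.1 N at 2.29 m → arm 1.502 m → τ = 1316 N·m clockwise.
Wall normal N acts horizontally at the top; its moment arm is the height L sinθ = 2.72·sin49° = 2.053 m, counterclockwise.
Setting net torque to zero: N × 2.053 = 1479 → N = 720.4 N.
ΣFx = 0 ⇒ f = N_wall = 720.4 N. ΣFy = 0 ⇒ N_floor = 1058 N.
μ_min = f / N_floor = 720.4 / 1058 = 0.681.

μ_min ≈ 0.681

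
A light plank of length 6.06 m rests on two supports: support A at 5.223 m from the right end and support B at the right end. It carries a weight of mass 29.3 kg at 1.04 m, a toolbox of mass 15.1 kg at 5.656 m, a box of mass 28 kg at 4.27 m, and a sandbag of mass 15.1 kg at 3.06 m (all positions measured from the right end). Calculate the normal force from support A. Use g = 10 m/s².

R_A ≈ 539 N

Taking torques about support B:
Weight: 29.3 × 10 = 293 N down at 1.04 m → arm 1.04 m, τ = 293 × 1.04 = 304.7 N·m counterclockwise.
Toolbox: 15.1 × 10 = 151 N down at 5.656 m → arm 5.656 m, τ = 151 × 5.656 = 854.1 N·m counterclockwise.
Box: 28 × 10 = 280 N down at 4.27 m → arm 4.27 m, τ = 280 × 4.27 = 1196 N·m counterclockwise.
Sandbag: 15.1 × 10 = 151 N down at 3.06 m → arm 3.06 m, τ = 151 × 3.06 = 462.1 N·m counterclockwise.
Net load moment about support B = 2817 N·m counterclockwise.
Reaction R at support A is upward at 5.223 m, arm 5.223 m → moment R × 5.223 clockwise.
Στ = 0 ⇒ R × 5.223 = 2817 ⇒ R = 539 N.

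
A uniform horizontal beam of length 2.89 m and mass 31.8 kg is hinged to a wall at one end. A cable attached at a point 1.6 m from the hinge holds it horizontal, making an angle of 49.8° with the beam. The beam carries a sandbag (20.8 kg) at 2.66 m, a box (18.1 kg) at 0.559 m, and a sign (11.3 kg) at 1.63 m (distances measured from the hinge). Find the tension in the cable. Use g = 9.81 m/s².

About the hinge:
Beam weight: 31.8 × 9.81 = 312 N down at 1.445 m → arm 1.445 m, τ = 312 × 1.445 = 450.8 N·m clockwise.
Sandbag: 20.8 × 9.81 = 204 N down at 2.66 m → arm 2.66 m, τ = 204 × 2.66 = 542.6 N·m clockwise.
Box: 18.1 × 9.81 = 177.6 N down at 0.559 m → arm 0.559 m, τ = 177.6 × 0.559 = 99.28 N·m clockwise.
Sign: 11.3 × 9.81 = 110.9 N down at 1.63 m → arm 1.63 m, τ = 110.9 × 1.63 = 180.8 N·m clockwise.
Total clockwise load moment = 1273 N·m.
The cable tension T acts at 1.6 m; only its component perpendicular to the beam, T sinθ, produces torque. sin 49.8° = 0.7638.
Στ = 0 ⇒ T × 1.6 × 0.7638 = 1273 ⇒ T = 1273 / 1.222 = 1040 N.

T ≈ 1040 N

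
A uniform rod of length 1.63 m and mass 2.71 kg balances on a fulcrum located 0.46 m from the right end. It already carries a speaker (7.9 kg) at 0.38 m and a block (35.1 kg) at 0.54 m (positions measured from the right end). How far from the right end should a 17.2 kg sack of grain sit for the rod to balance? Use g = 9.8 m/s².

Sum moments about the fulcrum (at 0.46 m from the right end) (the support reaction has zero arm there).
Beam weight: 2.71 × 9.8 = 26.56 N down at 0.815 m → arm 0.355 m, τ = 26.56 × 0.355 = 9.429 N·m counterclockwise.
Speaker: 7.9 × 9.8 = 77.42 N down at 0.38 m → arm 0.08 m, τ = 77.42 × 0.08 = 6.194 N·m clockwise.
Block: 35.1 × 9.8 = 344 N down at 0.54 m → arm 0.08 m, τ = 344 × 0.08 = 27.52 N·m counterclockwise.
Net moment of existing loads = 30.75 N·m counterclockwise.
The sack of grain weighs 17.2 × 9.8 = 168.6 N and must supply an equal clockwise moment, so its lever arm about the fulcrum is 30.75 / 168.6 = 0.182 m.
That puts it at 0.46 − 0.182 = 0.278 m from the right end.

x ≈ 0.278 m from the right end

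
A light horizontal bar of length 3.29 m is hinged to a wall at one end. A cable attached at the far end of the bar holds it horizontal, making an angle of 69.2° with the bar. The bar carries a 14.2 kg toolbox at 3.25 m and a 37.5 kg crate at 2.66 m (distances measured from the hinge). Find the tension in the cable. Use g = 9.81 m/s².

T ≈ 465 N

Taking torques about the hinge:
Toolbox: 14.2 × 9.81 = 139.3 N down at 3.25 m → arm 3.25 m, τ = 139.3 × 3.25 = 452.7 N·m clockwise.
Crate: 37.5 × 9.81 = 367.9 N down at 2.66 m → arm 2.66 m, τ = 367.9 × 2.66 = 978.6 N·m clockwise.
Total clockwise load moment = 1431 N·m.
The cable tension T acts at 3.29 m; only its component perpendicular to the bar, T sinθ, produces torque. sin 69.2° = 0.9348.
Balancing moments: T × 3.29 × 0.9348 = 1431, giving T = 1431 / 3.075 = 465 N.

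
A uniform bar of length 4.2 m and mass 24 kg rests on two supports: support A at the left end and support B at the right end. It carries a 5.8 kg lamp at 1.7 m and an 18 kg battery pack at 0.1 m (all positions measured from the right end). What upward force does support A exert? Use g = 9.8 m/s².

R_A ≈ 145 N

About support B:
Beam weight: 24 × 9.8 = 235.2 N down at 2.1 m → arm 2.1 m, τ = 235.2 × 2.1 = 493.9 N·m counterclockwise.
Lamp: 5.8 × 9.8 = 56.84 N down at 1.7 m → arm 1.7 m, τ = 56.84 × 1.7 = 96.63 N·m counterclockwise.
Battery pack: 18 × 9.8 = 176.4 N down at 0.1 m → arm 0.1 m, τ = 176.4 × 0.1 = 17.64 N·m counterclockwise.
Net load moment about support B = 608.2 N·m counterclockwise.
Reaction R at support A is upward at 4.2 m, arm 4.2 m → moment R × 4.2 clockwise.
Setting net torque to zero: R × 4.2 = 608.2 → R = 145 N.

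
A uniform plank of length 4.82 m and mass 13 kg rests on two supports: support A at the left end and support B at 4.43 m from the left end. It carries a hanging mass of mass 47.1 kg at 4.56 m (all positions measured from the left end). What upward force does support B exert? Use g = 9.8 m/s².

Take moments about support A.
Beam weight: 13 × 9.8 = 127.4 N down at 2.41 m → arm 2.41 m, τ = 127.4 × 2.41 = 307 N·m clockwise.
Hanging mass: 47.1 × 9.8 = 461.6 N down at 4.56 m → arm 4.56 m, τ = 461.6 × 4.56 = 2105 N·m clockwise.
Net load moment about support A = 2412 N·m clockwise.
Reaction R at support B is upward at 4.43 m, arm 4.43 m → moment R × 4.43 counterclockwise.
For rotational equilibrium, R × 4.43 = 2412, so R = 544 N.

R_B ≈ 544 N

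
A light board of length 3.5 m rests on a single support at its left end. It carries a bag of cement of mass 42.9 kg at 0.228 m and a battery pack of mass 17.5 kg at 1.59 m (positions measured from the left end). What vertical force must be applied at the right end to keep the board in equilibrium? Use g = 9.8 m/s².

Take moments about the left end.
Bag of cement: 42.9 × 9.8 = 420.4 N down at 0.228 m → arm 0.228 m, τ = 420.4 × 0.228 = 95.85 N·m clockwise.
Battery pack: 17.5 × 9.8 = 171.5 N down at 1.59 m → arm 1.59 m, τ = 171.5 × 1.59 = 272.7 N·m clockwise.
Net moment of the loads = 368.5 N·m clockwise.
The upward force F acts at the right end, arm 3.5 m, giving F × 3.5 counterclockwise.
Balancing moments: F × 3.5 = 368.5, giving F = 368.5 / 3.5 = 105 N.

F ≈ 105 N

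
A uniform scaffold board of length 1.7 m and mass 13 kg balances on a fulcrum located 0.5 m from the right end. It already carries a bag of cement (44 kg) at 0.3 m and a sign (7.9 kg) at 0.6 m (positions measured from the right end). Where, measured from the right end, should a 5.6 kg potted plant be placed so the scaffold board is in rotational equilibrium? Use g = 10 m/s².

Taking torques about the fulcrum (at 0.5 m from the right end):
Beam weight: 13 × 10 = 130 N down at 0.85 m → arm 0.35 m, τ = 130 × 0.35 = 45.5 N·m counterclockwise.
Bag of cement: 44 × 10 = 440 N down at 0.3 m → arm 0.2 m, τ = 440 × 0.2 = 88 N·m clockwise.
Sign: 7.9 × 10 = 79 N down at 0.6 m → arm 0.1 m, τ = 79 × 0.1 = 7.9 N·m counterclockwise.
Net moment of existing loads = 34.6 N·m clockwise.
The potted plant weighs 5.6 × 10 = 56 N and must supply an equal counterclockwise moment, so its lever arm about the fulcrum is 34.6 / 56 = 0.618 m.
That puts it at 0.5 + 0.618 = 1.12 m from the right end.

x ≈ 1.12 m from the right end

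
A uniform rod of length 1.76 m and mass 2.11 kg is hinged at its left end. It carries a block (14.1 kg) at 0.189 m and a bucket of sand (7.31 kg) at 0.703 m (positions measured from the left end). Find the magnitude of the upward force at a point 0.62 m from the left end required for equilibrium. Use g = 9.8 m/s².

F ≈ 153 N

Taking torques about the left end:
Beam weight: 2.11 × 9.8 = 20.68 N down at 0.88 m → arm 0.88 m, τ = 20.68 × 0.88 = 18.2 N·m clockwise.
Block: 14.1 × 9.8 = 138.2 N down at 0.189 m → arm 0.189 m, τ = 138.2 × 0.189 = 26.12 N·m clockwise.
Bucket of sand: 7.31 × 9.8 = 71.64 N down at 0.703 m → arm 0.703 m, τ = 71.64 × 0.703 = 50.36 N·m clockwise.
Net moment of the loads = 94.68 N·m clockwise.
The upward force F acts at a point 0.62 m from the left end, arm 0.62 m, giving F × 0.62 counterclockwise.
Setting net torque to zero: F × 0.62 = 94.68 → F = 94.68 / 0.62 = 153 N.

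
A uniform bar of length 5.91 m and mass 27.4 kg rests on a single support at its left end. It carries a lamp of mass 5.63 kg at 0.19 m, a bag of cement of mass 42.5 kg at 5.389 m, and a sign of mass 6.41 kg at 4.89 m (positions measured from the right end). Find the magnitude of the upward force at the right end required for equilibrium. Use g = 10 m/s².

Sum moments about the left end (the unknown pivot reaction has zero arm there).
Beam weight: 27.4 × 10 = 274 N down at 2.955 m → arm 2.955 m, τ = 274 × 2.955 = 809.7 N·m clockwise.
Lamp: 5.63 × 10 = 56.3 N down at 0.19 m → arm 5.72 m, τ = 56.3 × 5.72 = 322 N·m clockwise.
Bag of cement: 42.5 × 10 = 425 N down at 5.389 m → arm 0.521 m, τ = 425 × 0.521 = 221.4 N·m clockwise.
Sign: 6.41 × 10 = 64.1 N down at 4.89 m → arm 1.02 m, τ = 64.1 × 1.02 = 65.38 N·m clockwise.
Net moment of the loads = 1418 N·m clockwise.
The upward force F acts at the right end, arm 5.91 m, giving F × 5.91 counterclockwise.
Στ = 0 ⇒ F × 5.91 = 1418 ⇒ F = 1418 / 5.91 = 240 N.

F ≈ 240 N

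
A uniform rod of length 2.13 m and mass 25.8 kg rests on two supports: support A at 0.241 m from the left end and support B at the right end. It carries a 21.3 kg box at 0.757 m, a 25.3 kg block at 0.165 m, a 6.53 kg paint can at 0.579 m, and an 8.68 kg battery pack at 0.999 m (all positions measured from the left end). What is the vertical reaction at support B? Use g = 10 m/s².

R_B ≈ 207 N

Taking torques about support A:
Beam weight: 25.8 × 10 = 258 N down at 1.065 m → arm 0.824 m, τ = 258 × 0.824 = 212.6 N·m clockwise.
Box: 21.3 × 10 = 213 N down at 0.757 m → arm 0.516 m, τ = 213 × 0.516 = 109.9 N·m clockwise.
Block: 25.3 × 10 = 253 N down at 0.165 m → arm 0.076 m, τ = 253 × 0.076 = 19.23 N·m counterclockwise.
Paint can: 6.53 × 10 = 65.3 N down at 0.579 m → arm 0.338 m, τ = 65.3 × 0.338 = 22.07 N·m clockwise.
Battery pack: 8.68 × 10 = 86.8 N down at 0.999 m → arm 0.758 m, τ = 86.8 × 0.758 = 65.79 N·m clockwise.
Net load moment about support A = 391.1 N·m clockwise.
Reaction R at support B is upward at 2.13 m, arm 1.889 m → moment R × 1.889 counterclockwise.
Setting net torque to zero: R × 1.889 = 391.1 → R = 207 N.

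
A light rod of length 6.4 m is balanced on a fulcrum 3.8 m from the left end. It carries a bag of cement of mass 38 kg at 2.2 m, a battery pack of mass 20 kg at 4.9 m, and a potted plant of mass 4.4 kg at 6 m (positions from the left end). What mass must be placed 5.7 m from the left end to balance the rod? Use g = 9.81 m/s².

m ≈ 15.3 kg

Sum moments about the fulcrum (at 3.8 m from the left end) (the support reaction has zero arm there).
Bag of cement: 38 × 9.81 = 372.8 N down at 2.2 m → arm 1.6 m, τ = 372.8 × 1.6 = 596.5 N·m counterclockwise.
Battery pack: 20 × 9.81 = 196.2 N down at 4.9 m → arm 1.1 m, τ = 196.2 × 1.1 = 215.8 N·m clockwise.
Potted plant: 4.4 × 9.81 = 43.16 N down at 6 m → arm 2.2 m, τ = 43.16 × 2.2 = 94.95 N·m clockwise.
Net moment of known loads = 285.8 N·m counterclockwise.
An unknown mass m at 5.7 m has arm 1.9 m; its moment is m·g·1.9 clockwise.
Setting net torque to zero: m × 9.81 × 1.9 = 285.8 → m = 285.8 / (9.81 × 1.9) = 15.3 kg.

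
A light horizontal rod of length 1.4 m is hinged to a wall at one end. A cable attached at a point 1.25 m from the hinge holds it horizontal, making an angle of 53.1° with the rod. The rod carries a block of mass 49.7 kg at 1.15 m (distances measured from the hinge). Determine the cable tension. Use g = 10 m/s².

T ≈ 572 N

About the hinge:
Block: 49.7 × 10 = 497 N down at 1.15 m → arm 1.15 m, τ = 497 × 1.15 = 571.5 N·m clockwise.
Total clockwise load moment = 571.5 N·m.
The cable tension T acts at 1.25 m; only its component perpendicular to the rod, T sinθ, produces torque. sin 53.1° = 0.7997.
For rotational equilibrium, T × 1.25 × 0.7997 = 571.5, so T = 571.5 / 0.9996 = 572 N.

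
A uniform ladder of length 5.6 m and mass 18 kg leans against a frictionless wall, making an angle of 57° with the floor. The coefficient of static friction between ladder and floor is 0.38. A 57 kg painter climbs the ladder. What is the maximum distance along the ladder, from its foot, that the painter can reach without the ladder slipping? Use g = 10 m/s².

d ≈ 3.43 m

Take moments about the foot of the ladder.
Ladder weight 18×10 = 180 N acts at 2.8 m along the ladder; its horizontal arm is 2.8·cos57° = 1.525 m → τ = 274.5 N·m clockwise.
Painter weight 57×10 = 570 N at distance d → arm d·cos57° → τ = 570·d·0.5446 clockwise.
Wall normal N at the top has arm L sinθ = 4.697 m counterclockwise, so Στ = 0 gives N·4.697 = 274.5 + 310.4·d.
ΣFy = 0 ⇒ N_floor = 750 N, so the maximum friction is μ_s·N_floor = 0.38×750 = 285 N. ΣFx = 0 ⇒ N_wall = f, so at the slipping point N = 285 N.
Substituting: 285×4.697 = 274.5 + 310.4·d ⇒ d = (1339 − 274.5) / 310.4 = 3.43 m.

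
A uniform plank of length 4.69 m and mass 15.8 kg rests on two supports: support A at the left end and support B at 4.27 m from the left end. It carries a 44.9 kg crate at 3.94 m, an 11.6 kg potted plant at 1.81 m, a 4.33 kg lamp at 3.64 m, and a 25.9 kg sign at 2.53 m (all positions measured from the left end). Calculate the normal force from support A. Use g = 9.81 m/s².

Sum moments about support B (its reaction then has zero moment arm).
Beam weight: 15.8 × 9.81 = 155 N down at 2.345 m → arm 1.925 m, τ = 155 × 1.925 = 298.4 N·m counterclockwise.
Crate: 44.9 × 9.81 = 440.5 N down at 3.94 m → arm 0.33 m, τ = 440.5 × 0.33 = 145.4 N·m counterclockwise.
Potted plant: 11.6 × 9.81 = 113.8 N down at 1.81 m → arm 2.46 m, τ = 113.8 × 2.46 = 279.9 N·m counterclockwise.
Lamp: 4.33 × 9.81 = 42.48 N down at 3.64 m → arm 0.63 m, τ = 42.48 × 0.63 = 26.76 N·m counterclockwise.
Sign: 25.9 × 9.81 = 254.1 N down at 2.53 m → arm 1.74 m, τ = 254.1 × 1.74 = 442.1 N·m counterclockwise.
Net load moment about support B = 1193 N·m counterclockwise.
Reaction R at support A is upward at 0 m, arm 4.27 m → moment R × 4.27 clockwise.
Στ = 0 ⇒ R × 4.27 = 1193 ⇒ R = 279 N.

R_A ≈ 279 N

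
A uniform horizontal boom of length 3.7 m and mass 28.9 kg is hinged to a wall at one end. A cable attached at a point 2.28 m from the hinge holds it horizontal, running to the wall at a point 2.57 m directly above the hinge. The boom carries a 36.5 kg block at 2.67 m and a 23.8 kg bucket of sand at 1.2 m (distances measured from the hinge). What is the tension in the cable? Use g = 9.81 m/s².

Sum moments about the hinge (the unknown hinge reaction has zero arm there).
Beam weight: 28.9 × 9.81 = 283.5 N down at 1.85 m → arm 1.85 m, τ = 283.5 × 1.85 = 524.5 N·m clockwise.
Block: 36.5 × 9.81 = 358.1 N down at 2.67 m → arm 2.67 m, τ = 358.1 × 2.67 = 956.1 N·m clockwise.
Bucket of sand: 23.8 × 9.81 = 233.5 N down at 1.2 m → arm 1.2 m, τ = 233.5 × 1.2 = 280.2 N·m clockwise.
Total clockwise load moment = 1761 N·m.
The cable tension T acts at 2.28 m; only its component perpendicular to the boom, T sinθ, produces torque. sinθ = h/√(h²+d²) = 2.57/√(2.57²+2.28²) = 0.7481.
Balancing moments: T × 2.28 × 0.7481 = 1761, giving T = 1761 / 1.706 = 1030 N.

T ≈ 1030 N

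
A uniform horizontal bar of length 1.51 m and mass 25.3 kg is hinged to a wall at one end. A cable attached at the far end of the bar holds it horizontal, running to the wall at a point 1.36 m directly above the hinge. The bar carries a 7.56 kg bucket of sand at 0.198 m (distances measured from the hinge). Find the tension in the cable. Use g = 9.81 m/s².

T ≈ 200 N

Choose the hinge as the axis so the unknown hinge reaction has zero arm there.
Beam weight: 25.3 × 9.81 = 248.2 N down at 0.755 m → arm 0.755 m, τ = 248.2 × 0.755 = 187.4 N·m clockwise.
Bucket of sand: 7.56 × 9.81 = 74.16 N down at 0.198 m → arm 0.198 m, τ = 74.16 × 0.198 = 14.68 N·m clockwise.
Total clockwise load moment = 202.1 N·m.
The cable tension T acts at 1.51 m; only its component perpendicular to the bar, T sinθ, produces torque. sinθ = h/√(h²+d²) = 1.36/√(1.36²+1.51²) = 0.6692.
Setting net torque to zero: T × 1.51 × 0.6692 = 202.1 → T = 202.1 / 1.01 = 200 N.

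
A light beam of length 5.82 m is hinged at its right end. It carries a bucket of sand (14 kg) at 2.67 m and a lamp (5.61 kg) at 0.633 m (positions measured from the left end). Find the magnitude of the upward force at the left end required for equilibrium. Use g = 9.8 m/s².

Taking torques about the right end:
Bucket of sand: 14 × 9.8 = 137.2 N down at 2.67 m → arm 3.15 m, τ = 137.2 × 3.15 = 432.2 N·m counterclockwise.
Lamp: 5.61 × 9.8 = 54.98 N down at 0.633 m → arm 5.187 m, τ = 54.98 × 5.187 = 285.2 N·m counterclockwise.
Net moment of the loads = 717.4 N·m counterclockwise.
The upward force F acts at the left end, arm 5.82 m, giving F × 5.82 clockwise.
Setting net torque to zero: F × 5.82 = 717.4 → F = 717.4 / 5.82 = 123 N.

F ≈ 123 N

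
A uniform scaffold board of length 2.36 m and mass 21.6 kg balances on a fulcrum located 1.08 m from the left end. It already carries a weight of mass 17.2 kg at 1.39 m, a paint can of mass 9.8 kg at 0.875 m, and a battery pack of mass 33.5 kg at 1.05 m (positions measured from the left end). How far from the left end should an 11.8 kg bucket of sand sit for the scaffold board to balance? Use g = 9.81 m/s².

x ≈ 0.701 m from the left end

Sum moments about the fulcrum (at 1.08 m from the left end) (the support reaction has zero arm there).
Beam weight: 21.6 × 9.81 = 211.9 N down at 1.18 m → arm 0.1 m, τ = 211.9 × 0.1 = 21.19 N·m clockwise.
Weight: 17.2 × 9.81 = 168.7 N down at 1.39 m → arm 0.31 m, τ = 168.7 × 0.31 = 52.3 N·m clockwise.
Paint can: 9.8 × 9.81 = 96.14 N down at 0.875 m → arm 0.205 m, τ = 96.14 × 0.205 = 19.71 N·m counterclockwise.
Battery pack: 33.5 × 9.81 = 328.6 N down at 1.05 m → arm 0.03 m, τ = 328.6 × 0.03 = 9.858 N·m counterclockwise.
Net moment of existing loads = 43.92 N·m clockwise.
The bucket of sand weighs 11.8 × 9.81 = 115.8 N and must supply an equal counterclockwise moment, so its lever arm about the fulcrum is 43.92 / 115.8 = 0.379 m.
That puts it at 1.08 − 0.379 = 0.701 m from the left end.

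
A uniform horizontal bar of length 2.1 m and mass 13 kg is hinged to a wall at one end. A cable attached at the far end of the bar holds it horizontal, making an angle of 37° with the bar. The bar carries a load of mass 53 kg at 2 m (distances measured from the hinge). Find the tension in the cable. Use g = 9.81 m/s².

T ≈ 929 N

About the hinge:
Beam weight: 13 × 9.81 = 127.5 N down at 1.05 m → arm 1.05 m, τ = 127.5 × 1.05 = 133.9 N·m clockwise.
Load: 53 × 9.81 = 519.9 N down at 2 m → arm 2 m, τ = 519.9 × 2 = 1040 N·m clockwise.
Total clockwise load moment = 1174 N·m.
The cable tension T acts at 2.1 m; only its component perpendicular to the bar, T sinθ, produces torque. sin 37° = 0.6018.
For rotational equilibrium, T × 2.1 × 0.6018 = 1174, so T = 1174 / 1.264 = 929 N.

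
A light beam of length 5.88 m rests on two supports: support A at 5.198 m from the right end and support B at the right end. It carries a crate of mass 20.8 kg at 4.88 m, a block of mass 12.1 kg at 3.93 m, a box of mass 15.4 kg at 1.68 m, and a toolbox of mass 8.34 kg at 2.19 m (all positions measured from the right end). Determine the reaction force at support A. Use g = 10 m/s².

About support B:
Crate: 20.8 × 10 = 208 N down at 4.88 m → arm 4.88 m, τ = 208 × 4.88 = 1015 N·m counterclockwise.
Block: 12.1 × 10 = 121 N down at 3.93 m → arm 3.93 m, τ = 121 × 3.93 = 475.5 N·m counterclockwise.
Box: 15.4 × 10 = 154 N down at 1.68 m → arm 1.68 m, τ = 154 × 1.68 = 258.7 N·m counterclockwise.
Toolbox: 8.34 × 10 = 83.4 N down at 2.19 m → arm 2.19 m, τ = 83.4 × 2.19 = 182.6 N·m counterclockwise.
Net load moment about support B = 1932 N·m counterclockwise.
Reaction R at support A is upward at 5.198 m, arm 5.198 m → moment R × 5.198 clockwise.
For rotational equilibrium, R × 5.198 = 1932, so R = 372 N.

R_A ≈ 372 N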